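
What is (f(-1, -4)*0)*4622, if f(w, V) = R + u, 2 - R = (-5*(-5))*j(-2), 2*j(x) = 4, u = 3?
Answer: 0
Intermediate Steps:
j(x) = 2 (j(x) = (½)*4 = 2)
R = -48 (R = 2 - (-5*(-5))*2 = 2 - 25*2 = 2 - 1*50 = 2 - 50 = -48)
f(w, V) = -45 (f(w, V) = -48 + 3 = -45)
(f(-1, -4)*0)*4622 = -45*0*4622 = 0*4622 = 0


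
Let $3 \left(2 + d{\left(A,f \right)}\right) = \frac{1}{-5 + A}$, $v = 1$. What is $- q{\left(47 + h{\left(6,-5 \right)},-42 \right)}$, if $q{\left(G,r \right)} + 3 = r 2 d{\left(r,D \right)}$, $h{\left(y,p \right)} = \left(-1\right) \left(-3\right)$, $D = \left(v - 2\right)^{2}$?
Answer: $- \frac{7783}{47} \approx -165.6$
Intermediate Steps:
$D = 1$ ($D = \left(1 - 2\right)^{2} = \left(-1\right)^{2} = 1$)
$h{\left(y,p \right)} = 3$
$d{\left(A,f \right)} = -2 + \frac{1}{3 \left(-5 + A\right)}$
$q{\left(G,r \right)} = -3 + \frac{2 r \left(31 - 6 r\right)}{3 \left(-5 + r\right)}$ ($q{\left(G,r \right)} = -3 + r 2 \frac{31 - 6 r}{3 \left(-5 + r\right)} = -3 + 2 r \frac{31 - 6 r}{3 \left(-5 + r\right)} = -3 + \frac{2 r \left(31 - 6 r\right)}{3 \left(-5 + r\right)}$)
$- q{\left(47 + h{\left(6,-5 \right)},-42 \right)} = - \frac{45 - 12 \left(-42\right)^{2} + 53 \left(-42\right)}{3 \left(-5 - 42\right)} = - \frac{45 - 21168 - 2226}{3 \left(-47\right)} = - \frac{\left(-1\right) \left(45 - 21168 - 2226\right)}{3 \cdot 47} = - \frac{\left(-1\right) \left(-23349\right)}{3 \cdot 47} = \left(-1\right) \frac{7783}{47} = - \frac{7783}{47}$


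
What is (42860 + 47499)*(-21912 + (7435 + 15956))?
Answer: 133640961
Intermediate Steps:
(42860 + 47499)*(-21912 + (7435 + 15956)) = 90359*(-21912 + 23391) = 90359*1479 = 133640961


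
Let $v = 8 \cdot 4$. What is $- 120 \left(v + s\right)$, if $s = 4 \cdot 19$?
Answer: $-12960$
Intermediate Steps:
$s = 76$
$v = 32$
$- 120 \left(v + s\right) = - 120 \left(32 + 76\right) = \left(-120\right) 108 = -12960$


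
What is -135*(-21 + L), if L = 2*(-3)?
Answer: 3645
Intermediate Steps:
L = -6
-135*(-21 + L) = -135*(-21 - 6) = -135*(-27) = 3645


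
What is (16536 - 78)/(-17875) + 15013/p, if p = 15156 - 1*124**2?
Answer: -380389/5500 ≈ -69.162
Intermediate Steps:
p = -220 (p = 15156 - 1*15376 = 15156 - 15376 = -220)
(16536 - 78)/(-17875) + 15013/p = (16536 - 78)/(-17875) + 15013/(-220) = 16458*(-1/17875) + 15013*(-1/220) = -1266/1375 - 15013/220 = -380389/5500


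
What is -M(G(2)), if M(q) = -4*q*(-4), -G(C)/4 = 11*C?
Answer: 1408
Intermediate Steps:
G(C) = -44*C
M(q) = 16*q
-M(G(2)) = -16*(-44*2) = -16*(-88) = -1*(-1408) = 1408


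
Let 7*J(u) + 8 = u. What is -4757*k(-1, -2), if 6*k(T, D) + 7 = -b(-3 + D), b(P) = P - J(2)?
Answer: 47570/21 ≈ 2265.2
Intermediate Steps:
J(u) = -8/7 + u/7
b(P) = 6/7 + P (b(P) = P - (-8/7 + (⅐)*2) = P - (-8/7 + 2/7) = P - 1*(-6/7) = P + 6/7 = 6/7 + P)
k(T, D) = -17/21 - D/6 (k(T, D) = -7/6 + (-(6/7 + (-3 + D)))/6 = -7/6 + (-(-15/7 + D))/6 = -7/6 + (15/7 - D)/6 = -7/6 + (5/14 - D/6) = -17/21 - D/6)
-4757*k(-1, -2) = -4757*(-17/21 - ⅙*(-2)) = -4757*(-17/21 + ⅓) = -4757*(-10/21) = 47570/21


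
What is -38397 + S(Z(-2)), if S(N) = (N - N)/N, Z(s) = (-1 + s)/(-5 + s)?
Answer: -38397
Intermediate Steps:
Z(s) = (-1 + s)/(-5 + s)
S(N) = 0 (S(N) = 0/N = 0)
-38397 + S(Z(-2)) = -38397 + 0 = -38397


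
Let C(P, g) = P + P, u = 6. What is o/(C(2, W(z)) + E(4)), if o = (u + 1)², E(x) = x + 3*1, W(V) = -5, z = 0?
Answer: 49/11 ≈ 4.4545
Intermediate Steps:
E(x) = 3 + x (E(x) = x + 3 = 3 + x)
C(P, g) = 2*P
o = 49 (o = (6 + 1)² = 7² = 49)
o/(C(2, W(z)) + E(4)) = 49/(2*2 + (3 + 4)) = 49/(4 + 7) = 49/11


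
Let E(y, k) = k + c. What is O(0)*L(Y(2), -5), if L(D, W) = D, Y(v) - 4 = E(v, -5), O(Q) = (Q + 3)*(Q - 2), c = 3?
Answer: -12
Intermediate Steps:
O(Q) = (-2 + Q)*(3 + Q) (O(Q) = (3 + Q)*(-2 + Q) = (-2 + Q)*(3 + Q))
E(y, k) = 3 + k (E(y, k) = k + 3 = 3 + k)
Y(v) = 2 (Y(v) = 4 + (3 - 5) = 4 - 2 = 2)
O(0)*L(Y(2), -5) = (-6 + 0 + 0²)*2 = (-6 + 0 + 0)*2 = -6*2 = -12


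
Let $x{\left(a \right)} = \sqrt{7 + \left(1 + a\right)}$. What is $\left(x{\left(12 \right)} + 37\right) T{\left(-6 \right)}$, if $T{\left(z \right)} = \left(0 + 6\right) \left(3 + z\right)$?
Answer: $-666 - 36 \sqrt{5} \approx -746.5$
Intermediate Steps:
$T{\left(z \right)} = 18 + 6 z$ ($T{\left(z \right)} = 6 \left(3 + z\right) = 18 + 6 z$)
$x{\left(a \right)} = \sqrt{8 + a}$
$\left(x{\left(12 \right)} + 37\right) T{\left(-6 \right)} = \left(\sqrt{8 + 12} + 37\right) \left(18 + 6 \left(-6\right)\right) = \left(\sqrt{20} + 37\right) \left(18 - 36\right) = \left(2 \sqrt{5} + 37\right) \left(-18\right) = \left(37 + 2 \sqrt{5}\right) \left(-18\right) = -666 - 36 \sqrt{5}$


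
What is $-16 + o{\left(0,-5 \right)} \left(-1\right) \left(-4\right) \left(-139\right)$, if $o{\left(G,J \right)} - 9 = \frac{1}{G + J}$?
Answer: $- \frac{24544}{5} \approx -4908.8$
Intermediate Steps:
$o{\left(G,J \right)} = 9 + \frac{1}{G + J}$
$-16 + o{\left(0,-5 \right)} \left(-1\right) \left(-4\right) \left(-139\right) = -16 + \frac{1 + 9 \cdot 0 + 9 \left(-5\right)}{0 - 5} \left(-1\right) \left(-4\right) \left(-139\right) = -16 + \frac{1 + 0 - 45}{-5} \left(-1\right) \left(-4\right) \left(-139\right) = -16 + \left(- \frac{1}{5}\right) \left(-44\right) \left(-1\right) \left(-4\right) \left(-139\right) = -16 + \frac{44}{5} \left(-1\right) \left(-4\right) \left(-139\right) = -16 + \left(- \frac{44}{5}\right) \left(-4\right) \left(-139\right) = -16 + \frac{176}{5} \left(-139\right) = -16 - \frac{24464}{5} = - \frac{24544}{5}$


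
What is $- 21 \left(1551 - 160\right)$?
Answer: $-29211$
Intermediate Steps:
$- 21 \left(1551 - 160\right) = \left(-21\right) 1391 = -29211$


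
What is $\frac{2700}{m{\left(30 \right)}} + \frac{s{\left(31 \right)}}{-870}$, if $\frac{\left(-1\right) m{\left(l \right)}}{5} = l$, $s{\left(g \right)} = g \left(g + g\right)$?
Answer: $- \frac{8791}{435} \approx -20.209$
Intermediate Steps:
$s{\left(g \right)} = 2 g^{2}$ ($s{\left(g \right)} = g 2 g = 2 g^{2}$)
$m{\left(l \right)} = - 5 l$
$\frac{2700}{m{\left(30 \right)}} + \frac{s{\left(31 \right)}}{-870} = \frac{2700}{\left(-5\right) 30} + \frac{2 \cdot 31^{2}}{-870} = \frac{2700}{-150} + 2 \cdot 961 \left(- \frac{1}{870}\right) = 2700 \left(- \frac{1}{150}\right) + 1922 \left(- \frac{1}{870}\right) = -18 - \frac{961}{435} = - \frac{8791}{435}$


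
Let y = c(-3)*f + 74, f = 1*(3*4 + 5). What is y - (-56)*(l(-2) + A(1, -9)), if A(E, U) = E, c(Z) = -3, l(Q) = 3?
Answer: 247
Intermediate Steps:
f = 17 (f = 1*(12 + 5) = 1*17 = 17)
y = 23 (y = -3*17 + 74 = -51 + 74 = 23)
y - (-56)*(l(-2) + A(1, -9)) = 23 - (-56)*(3 + 1) = 23 - (-56)*4 = 23 - 1*(-224) = 23 + 224 = 247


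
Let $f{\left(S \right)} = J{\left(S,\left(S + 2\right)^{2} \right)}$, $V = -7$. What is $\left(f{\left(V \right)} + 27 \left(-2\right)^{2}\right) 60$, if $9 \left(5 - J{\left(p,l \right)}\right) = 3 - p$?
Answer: $\frac{20140}{3} \approx 6713.3$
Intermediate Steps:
$J{\left(p,l \right)} = \frac{14}{3} + \frac{p}{9}$ ($J{\left(p,l \right)} = 5 - \frac{3 - p}{9} = 5 + \left(- \frac{1}{3} + \frac{p}{9}\right) = \frac{14}{3} + \frac{p}{9}$)
$f{\left(S \right)} = \frac{14}{3} + \frac{S}{9}$
$\left(f{\left(V \right)} + 27 \left(-2\right)^{2}\right) 60 = \left(\left(\frac{14}{3} + \frac{1}{9} \left(-7\right)\right) + 27 \left(-2\right)^{2}\right) 60 = \left(\left(\frac{14}{3} - \frac{7}{9}\right) + 27 \cdot 4\right) 60 = \left(\frac{35}{9} + 108\right) 60 = \frac{1007}{9} \cdot 60 = \frac{20140}{3}$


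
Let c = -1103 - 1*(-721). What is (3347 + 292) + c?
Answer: 3257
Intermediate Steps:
c = -382 (c = -1103 + 721 = -382)
(3347 + 292) + c = (3347 + 292) - 382 = 3639 - 382 = 3257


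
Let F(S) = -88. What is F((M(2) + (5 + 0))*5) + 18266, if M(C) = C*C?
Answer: 18178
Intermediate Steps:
M(C) = C**2
F((M(2) + (5 + 0))*5) + 18266 = -88 + 18266 = 18178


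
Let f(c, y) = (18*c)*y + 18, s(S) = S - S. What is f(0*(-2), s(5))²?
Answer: 324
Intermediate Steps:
s(S) = 0
f(c, y) = 18 + 18*c*y (f(c, y) = 18*c*y + 18 = 18 + 18*c*y)
f(0*(-2), s(5))² = (18 + 18*(0*(-2))*0)² = (18 + 18*0*0)² = (18 + 0)² = 18² = 324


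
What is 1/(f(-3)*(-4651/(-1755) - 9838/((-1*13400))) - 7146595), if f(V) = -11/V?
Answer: -7055100/50419854836501 ≈ -1.3993e-7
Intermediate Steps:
1/(f(-3)*(-4651/(-1755) - 9838/((-1*13400))) - 7146595) = 1/((-11/(-3))*(-4651/(-1755) - 9838/((-1*13400))) - 7146595) = 1/((-11*(-⅓))*(-4651*(-1/1755) - 9838/(-13400)) - 7146595) = 1/(11*(4651/1755 - 9838*(-1/13400))/3 - 7146595) = 1/(11*(4651/1755 + 4919/6700)/3 - 7146595) = 1/((11/3)*(7958909/2351700) - 7146595) = 1/(87547999/7055100 - 7146595) = 1/(-50419854836501/7055100) = -7055100/50419854836501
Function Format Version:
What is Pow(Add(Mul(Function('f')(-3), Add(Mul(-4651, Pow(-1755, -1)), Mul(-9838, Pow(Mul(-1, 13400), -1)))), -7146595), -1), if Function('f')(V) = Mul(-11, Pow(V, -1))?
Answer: Rational(-7055100, 50419854836501) ≈ -1.3993e-7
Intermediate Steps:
Pow(Add(Mul(Function('f')(-3), Add(Mul(-4651, Pow(-1755, -1)), Mul(-9838, Pow(Mul(-1, 13400), -1)))), -7146595), -1) = Pow(Add(Mul(Mul(-11, Pow(-3, -1)), Add(Mul(-4651, Pow(-1755, -1)), Mul(-9838, Pow(Mul(-1, 13400), -1)))), -7146595), -1) = Pow(Add(Mul(Mul(-11, Rational(-1, 3)), Add(Mul(-4651, Rational(-1, 1755)), Mul(-9838, Pow(-13400, -1)))), -7146595), -1) = Pow(Add(Mul(Rational(11, 3), Add(Rational(4651, 1755), Mul(-9838, Rational(-1, 13400)))), -7146595), -1) = Pow(Add(Mul(Rational(11, 3), Add(Rational(4651, 1755), Rational(4919, 6700))), -7146595), -1) = Pow(Add(Mul(Rational(11, 3), Rational(7958909, 2351700)), -7146595), -1) = Pow(Add(Rational(87547999, 7055100), -7146595), -1) = Pow(Rational(-50419854836501, 7055100), -1) = Rational(-7055100, 50419854836501)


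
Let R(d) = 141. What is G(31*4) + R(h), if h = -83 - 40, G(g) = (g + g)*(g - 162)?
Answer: -9283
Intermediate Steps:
G(g) = 2*g*(-162 + g) (G(g) = (2*g)*(-162 + g) = 2*g*(-162 + g))
h = -123
G(31*4) + R(h) = 2*(31*4)*(-162 + 31*4) + 141 = 2*124*(-162 + 124) + 141 = 2*124*(-38) + 141 = -9424 + 141 = -9283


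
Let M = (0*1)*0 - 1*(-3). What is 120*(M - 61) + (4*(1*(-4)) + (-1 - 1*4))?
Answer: -6981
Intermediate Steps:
M = 3 (M = 0*0 + 3 = 0 + 3 = 3)
120*(M - 61) + (4*(1*(-4)) + (-1 - 1*4)) = 120*(3 - 61) + (4*(1*(-4)) + (-1 - 1*4)) = 120*(-58) + (4*(-4) + (-1 - 4)) = -6960 + (-16 - 5) = -6960 - 21 = -6981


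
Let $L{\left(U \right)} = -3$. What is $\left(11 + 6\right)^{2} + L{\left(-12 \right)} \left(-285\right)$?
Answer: $1144$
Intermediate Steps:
$\left(11 + 6\right)^{2} + L{\left(-12 \right)} \left(-285\right) = \left(11 + 6\right)^{2} - -855 = 17^{2} + 855 = 289 + 855 = 1144$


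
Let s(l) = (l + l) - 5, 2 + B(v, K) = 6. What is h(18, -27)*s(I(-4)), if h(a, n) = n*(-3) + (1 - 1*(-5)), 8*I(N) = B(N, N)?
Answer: -348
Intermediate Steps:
B(v, K) = 4 (B(v, K) = -2 + 6 = 4)
I(N) = ½ (I(N) = (⅛)*4 = ½)
s(l) = -5 + 2*l (s(l) = 2*l - 5 = -5 + 2*l)
h(a, n) = 6 - 3*n (h(a, n) = -3*n + (1 + 5) = -3*n + 6 = 6 - 3*n)
h(18, -27)*s(I(-4)) = (6 - 3*(-27))*(-5 + 2*(½)) = (6 + 81)*(-5 + 1) = 87*(-4) = -348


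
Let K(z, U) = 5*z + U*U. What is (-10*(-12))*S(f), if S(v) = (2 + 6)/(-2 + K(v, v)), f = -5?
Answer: -480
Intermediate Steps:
K(z, U) = U**2 + 5*z (K(z, U) = 5*z + U**2 = U**2 + 5*z)
S(v) = 8/(-2 + v**2 + 5*v) (S(v) = (2 + 6)/(-2 + (v**2 + 5*v)) = 8/(-2 + v**2 + 5*v))
(-10*(-12))*S(f) = (-10*(-12))*(8/(-2 + (-5)**2 + 5*(-5))) = 120*(8/(-2 + 25 - 25)) = 120*(8/(-2)) = 120*(8*(-1/2)) = 120*(-4) = -480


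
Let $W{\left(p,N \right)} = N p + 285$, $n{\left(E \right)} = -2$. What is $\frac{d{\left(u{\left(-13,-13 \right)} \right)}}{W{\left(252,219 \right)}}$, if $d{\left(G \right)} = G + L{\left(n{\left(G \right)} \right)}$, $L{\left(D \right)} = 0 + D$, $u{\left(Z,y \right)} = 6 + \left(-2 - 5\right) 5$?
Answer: $- \frac{31}{55473} \approx -0.00055883$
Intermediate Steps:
$u{\left(Z,y \right)} = -29$ ($u{\left(Z,y \right)} = 6 - 35 = -29$)
$L{\left(D \right)} = D$
$W{\left(p,N \right)} = 285 + N p$
$d{\left(G \right)} = -2 + G$ ($d{\left(G \right)} = G - 2 = -2 + G$)
$\frac{d{\left(u{\left(-13,-13 \right)} \right)}}{W{\left(252,219 \right)}} = \frac{-2 - 29}{285 + 219 \cdot 252} = - \frac{31}{285 + 55188} = - \frac{31}{55473}$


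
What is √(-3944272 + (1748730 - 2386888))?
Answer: I*√4582430 ≈ 2140.7*I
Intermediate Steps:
√(-3944272 + (1748730 - 2386888)) = √(-3944272 - 638158) = √(-4582430) = I*√4582430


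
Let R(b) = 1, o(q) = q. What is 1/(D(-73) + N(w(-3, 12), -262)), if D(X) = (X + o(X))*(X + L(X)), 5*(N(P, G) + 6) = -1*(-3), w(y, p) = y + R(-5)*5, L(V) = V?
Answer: 5/106553 ≈ 4.6925e-5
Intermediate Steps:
w(y, p) = 5 + y (w(y, p) = y + 1*5 = y + 5 = 5 + y)
N(P, G) = -27/5 (N(P, G) = -6 + (-1*(-3))/5 = -6 + (⅕)*3 = -6 + ⅗ = -27/5)
D(X) = 4*X² (D(X) = (X + X)*(X + X) = (2*X)*(2*X) = 4*X²)
1/(D(-73) + N(w(-3, 12), -262)) = 1/(4*(-73)² - 27/5) = 1/(4*5329 - 27/5) = 1/(21316 - 27/5) = 1/(106553/5) = 5/106553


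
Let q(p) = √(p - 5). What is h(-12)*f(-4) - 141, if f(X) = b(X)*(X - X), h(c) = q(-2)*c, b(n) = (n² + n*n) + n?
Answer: -141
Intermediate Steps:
b(n) = n + 2*n² (b(n) = (n² + n²) + n = 2*n² + n = n + 2*n²)
q(p) = √(-5 + p)
h(c) = I*c*√7 (h(c) = √(-5 - 2)*c = √(-7)*c = (I*√7)*c = I*c*√7)
f(X) = 0 (f(X) = (X*(1 + 2*X))*(X - X) = (X*(1 + 2*X))*0 = 0)
h(-12)*f(-4) - 141 = (I*(-12)*√7)*0 - 141 = -12*I*√7*0 - 141 = 0 - 141 = -141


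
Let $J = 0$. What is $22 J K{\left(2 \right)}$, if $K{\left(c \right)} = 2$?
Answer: $0$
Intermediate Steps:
$22 J K{\left(2 \right)} = 22 \cdot 0 \cdot 2 = 0 \cdot 2 = 0$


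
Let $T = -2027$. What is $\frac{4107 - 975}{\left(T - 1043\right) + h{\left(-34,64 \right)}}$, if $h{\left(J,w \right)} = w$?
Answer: $- \frac{174}{167} \approx -1.0419$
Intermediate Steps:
$\frac{4107 - 975}{\left(T - 1043\right) + h{\left(-34,64 \right)}} = \frac{4107 - 975}{\left(-2027 - 1043\right) + 64} = \frac{3132}{\left(-2027 - 1043\right) + 64} = \frac{3132}{-3070 + 64} = \frac{3132}{-3006} = 3132 \left(- \frac{1}{3006}\right) = - \frac{174}{167}$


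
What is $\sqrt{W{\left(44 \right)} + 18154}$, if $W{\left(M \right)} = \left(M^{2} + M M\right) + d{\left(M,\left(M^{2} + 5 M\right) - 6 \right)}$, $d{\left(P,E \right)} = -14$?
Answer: $2 \sqrt{5503} \approx 148.36$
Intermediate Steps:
$W{\left(M \right)} = -14 + 2 M^{2}$ ($W{\left(M \right)} = \left(M^{2} + M M\right) - 14 = \left(M^{2} + M^{2}\right) - 14 = 2 M^{2} - 14 = -14 + 2 M^{2}$)
$\sqrt{W{\left(44 \right)} + 18154} = \sqrt{\left(-14 + 2 \cdot 44^{2}\right) + 18154} = \sqrt{\left(-14 + 2 \cdot 1936\right) + 18154} = \sqrt{\left(-14 + 3872\right) + 18154} = \sqrt{3858 + 18154} = \sqrt{22012} = 2 \sqrt{5503}$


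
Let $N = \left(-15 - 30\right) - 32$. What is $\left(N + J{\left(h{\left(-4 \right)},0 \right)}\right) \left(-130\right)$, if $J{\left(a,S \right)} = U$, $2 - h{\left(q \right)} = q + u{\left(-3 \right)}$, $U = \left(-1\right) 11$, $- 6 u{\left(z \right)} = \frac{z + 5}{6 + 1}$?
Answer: $11440$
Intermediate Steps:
$u{\left(z \right)} = - \frac{5}{42} - \frac{z}{42}$ ($u{\left(z \right)} = - \frac{\left(z + 5\right) \frac{1}{6 + 1}}{6} = - \frac{\left(5 + z\right) \frac{1}{7}}{6} = - \frac{\frac{5}{7} + \frac{z}{7}}{6} = - \frac{5}{42} - \frac{z}{42}$)
$U = -11$
$h{\left(q \right)} = \frac{43}{21} - q$ ($h{\left(q \right)} = 2 - \left(q - \frac{1}{21}\right) = 2 - \left(- \frac{1}{21} + q\right) = \frac{43}{21} - q$)
$J{\left(a,S \right)} = -11$
$N = -77$ ($N = -45 - 32 = -77$)
$\left(N + J{\left(h{\left(-4 \right)},0 \right)}\right) \left(-130\right) = \left(-77 - 11\right) \left(-130\right) = \left(-88\right) \left(-130\right) = 11440$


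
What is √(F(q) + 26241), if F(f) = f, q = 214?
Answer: √26455 ≈ 162.65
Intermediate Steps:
√(F(q) + 26241) = √(214 + 26241) = √26455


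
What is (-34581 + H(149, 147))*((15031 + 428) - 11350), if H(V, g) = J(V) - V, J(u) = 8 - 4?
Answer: -142689134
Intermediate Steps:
J(u) = 4
H(V, g) = 4 - V
(-34581 + H(149, 147))*((15031 + 428) - 11350) = (-34581 + (4 - 1*149))*((15031 + 428) - 11350) = (-34581 + (4 - 149))*(15459 - 11350) = (-34581 - 145)*4109 = -34726*4109 = -142689134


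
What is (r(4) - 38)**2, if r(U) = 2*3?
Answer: 1024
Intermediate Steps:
r(U) = 6
(r(4) - 38)**2 = (6 - 38)**2 = (-32)**2 = 1024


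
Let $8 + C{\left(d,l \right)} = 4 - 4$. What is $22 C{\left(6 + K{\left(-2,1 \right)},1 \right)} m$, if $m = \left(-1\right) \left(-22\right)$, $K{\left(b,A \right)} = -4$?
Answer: $-3872$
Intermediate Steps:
$C{\left(d,l \right)} = -8$ ($C{\left(d,l \right)} = -8 + \left(4 - 4\right) = -8 + 0 = -8$)
$m = 22$
$22 C{\left(6 + K{\left(-2,1 \right)},1 \right)} m = 22 \left(-8\right) 22 = \left(-176\right) 22 = -3872$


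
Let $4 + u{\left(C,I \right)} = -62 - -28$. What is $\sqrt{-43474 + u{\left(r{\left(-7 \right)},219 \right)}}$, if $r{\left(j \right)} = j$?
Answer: $14 i \sqrt{222} \approx 208.6 i$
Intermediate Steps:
$u{\left(C,I \right)} = -38$ ($u{\left(C,I \right)} = -4 - 34 = -38$)
$\sqrt{-43474 + u{\left(r{\left(-7 \right)},219 \right)}} = \sqrt{-43474 - 38} = \sqrt{-43512} = 14 i \sqrt{222}$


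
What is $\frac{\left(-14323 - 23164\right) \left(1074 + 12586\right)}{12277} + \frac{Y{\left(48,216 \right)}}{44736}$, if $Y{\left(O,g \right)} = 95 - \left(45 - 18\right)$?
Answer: $- \frac{5727017736571}{137305968} \approx -41710.0$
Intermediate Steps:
$Y{\left(O,g \right)} = 68$ ($Y{\left(O,g \right)} = 95 - 27 = 68$)
$\frac{\left(-14323 - 23164\right) \left(1074 + 12586\right)}{12277} + \frac{Y{\left(48,216 \right)}}{44736} = \frac{\left(-14323 - 23164\right) \left(1074 + 12586\right)}{12277} + \frac{68}{44736} = \left(-37487\right) 13660 \cdot \frac{1}{12277} + 68 \cdot \frac{1}{44736} = \left(-512072420\right) \frac{1}{12277} + \frac{17}{11184} = - \frac{512072420}{12277} + \frac{17}{11184} = - \frac{5727017736571}{137305968}$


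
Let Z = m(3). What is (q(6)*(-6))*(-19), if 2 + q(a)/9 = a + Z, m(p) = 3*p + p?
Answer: 16416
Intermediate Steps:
m(p) = 4*p
Z = 12 (Z = 4*3 = 12)
q(a) = 90 + 9*a (q(a) = -18 + 9*(a + 12) = -18 + 9*(12 + a) = -18 + (108 + 9*a) = 90 + 9*a)
(q(6)*(-6))*(-19) = ((90 + 9*6)*(-6))*(-19) = ((90 + 54)*(-6))*(-19) = (144*(-6))*(-19) = -864*(-19) = 16416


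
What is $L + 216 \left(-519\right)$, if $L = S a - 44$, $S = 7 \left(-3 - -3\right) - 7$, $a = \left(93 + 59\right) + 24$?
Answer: $-113380$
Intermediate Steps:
$a = 176$ ($a = 152 + 24 = 176$)
$S = -7$ ($S = 7 \left(-3 + 3\right) - 7 = 7 \cdot 0 - 7 = 0 - 7 = -7$)
$L = -1276$ ($L = \left(-7\right) 176 - 44 = -1232 - 44 = -1276$)
$L + 216 \left(-519\right) = -1276 + 216 \left(-519\right) = -1276 - 112104 = -113380$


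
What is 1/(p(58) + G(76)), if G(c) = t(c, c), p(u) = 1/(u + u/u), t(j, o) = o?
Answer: 59/4485 ≈ 0.013155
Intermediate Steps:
p(u) = 1/(1 + u) (p(u) = 1/(u + 1) = 1/(1 + u))
G(c) = c
1/(p(58) + G(76)) = 1/(1/(1 + 58) + 76) = 1/(1/59 + 76) = 1/(4485/59) = 59/4485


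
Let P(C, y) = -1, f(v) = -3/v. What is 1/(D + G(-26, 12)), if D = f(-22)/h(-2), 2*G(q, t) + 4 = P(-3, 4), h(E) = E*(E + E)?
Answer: -176/437 ≈ -0.40275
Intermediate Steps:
h(E) = 2*E**2 (h(E) = E*(2*E) = 2*E**2)
G(q, t) = -5/2 (G(q, t) = -2 + (1/2)*(-1) = -2 - 1/2 = -5/2)
D = 3/176 (D = (-3/(-22))/((2*(-2)**2)) = (-3*(-1/22))/((2*4)) = (3/22)/8 = (3/22)*(1/8) = 3/176 ≈ 0.017045)
1/(D + G(-26, 12)) = 1/(3/176 - 5/2) = 1/(-437/176) = -176/437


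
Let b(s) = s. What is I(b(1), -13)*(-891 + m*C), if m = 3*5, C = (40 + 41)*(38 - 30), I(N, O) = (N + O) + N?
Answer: -97119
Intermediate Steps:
I(N, O) = O + 2*N
C = 648 (C = 81*8 = 648)
m = 15
I(b(1), -13)*(-891 + m*C) = (-13 + 2*1)*(-891 + 15*648) = (-13 + 2)*(-891 + 9720) = -11*8829 = -97119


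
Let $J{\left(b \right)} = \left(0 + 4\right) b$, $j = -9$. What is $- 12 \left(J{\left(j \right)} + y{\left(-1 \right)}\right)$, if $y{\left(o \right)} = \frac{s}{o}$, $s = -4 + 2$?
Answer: $408$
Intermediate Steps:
$s = -2$
$J{\left(b \right)} = 4 b$
$y{\left(o \right)} = - \frac{2}{o}$
$- 12 \left(J{\left(j \right)} + y{\left(-1 \right)}\right) = - 12 \left(4 \left(-9\right) - \frac{2}{-1}\right) = - 12 \left(-36 - -2\right) = - 12 \left(-36 + 2\right) = \left(-12\right) \left(-34\right) = 408$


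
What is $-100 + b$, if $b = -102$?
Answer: $-202$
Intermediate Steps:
$-100 + b = -100 - 102 = -202$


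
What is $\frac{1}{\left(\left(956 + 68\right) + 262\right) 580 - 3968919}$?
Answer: $- \frac{1}{3223039} \approx -3.1027 \cdot 10^{-7}$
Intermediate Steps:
$\frac{1}{\left(\left(956 + 68\right) + 262\right) 580 - 3968919} = \frac{1}{\left(1024 + 262\right) 580 - 3968919} = \frac{1}{1286 \cdot 580 - 3968919} = \frac{1}{745880 - 3968919} = \frac{1}{-3223039} = - \frac{1}{3223039}$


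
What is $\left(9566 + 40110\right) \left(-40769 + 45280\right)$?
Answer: $224088436$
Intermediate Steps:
$\left(9566 + 40110\right) \left(-40769 + 45280\right) = 49676 \cdot 4511 = 224088436$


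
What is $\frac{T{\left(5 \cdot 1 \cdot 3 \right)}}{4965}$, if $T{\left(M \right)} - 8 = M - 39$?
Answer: $- \frac{16}{4965} \approx -0.0032226$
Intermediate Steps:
$T{\left(M \right)} = -31 + M$ ($T{\left(M \right)} = 8 + \left(M - 39\right) = 8 + \left(-39 + M\right) = -31 + M$)
$\frac{T{\left(5 \cdot 1 \cdot 3 \right)}}{4965} = \frac{-31 + 5 \cdot 1 \cdot 3}{4965} = \left(-31 + 5 \cdot 3\right) \frac{1}{4965} = \left(-31 + 15\right) \frac{1}{4965} = \left(-16\right) \frac{1}{4965} = - \frac{16}{4965}$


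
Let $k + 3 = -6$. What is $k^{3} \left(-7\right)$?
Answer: $5103$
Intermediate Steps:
$k = -9$ ($k = -3 - 6 = -9$)
$k^{3} \left(-7\right) = \left(-9\right)^{3} \left(-7\right) = \left(-729\right) \left(-7\right) = 5103$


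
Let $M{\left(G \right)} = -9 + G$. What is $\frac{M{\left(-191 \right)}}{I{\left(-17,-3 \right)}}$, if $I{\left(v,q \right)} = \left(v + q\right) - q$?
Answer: $\frac{200}{17} \approx 11.765$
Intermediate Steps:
$I{\left(v,q \right)} = v$ ($I{\left(v,q \right)} = \left(q + v\right) - q = v$)
$\frac{M{\left(-191 \right)}}{I{\left(-17,-3 \right)}} = \frac{-9 - 191}{-17} = \left(-200\right) \left(- \frac{1}{17}\right) = \frac{200}{17}$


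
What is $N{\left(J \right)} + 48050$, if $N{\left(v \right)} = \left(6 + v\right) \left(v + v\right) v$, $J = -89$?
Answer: $-1266836$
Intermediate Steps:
$N{\left(v \right)} = 2 v^{2} \left(6 + v\right)$ ($N{\left(v \right)} = \left(6 + v\right) 2 v v = \left(6 + v\right) 2 v^{2} = 2 v^{2} \left(6 + v\right)$)
$N{\left(J \right)} + 48050 = 2 \left(-89\right)^{2} \left(6 - 89\right) + 48050 = 2 \cdot 7921 \left(-83\right) + 48050 = -1314886 + 48050 = -1266836$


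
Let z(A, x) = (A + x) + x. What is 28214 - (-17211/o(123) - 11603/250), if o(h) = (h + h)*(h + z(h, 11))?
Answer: 77632068889/2747000 ≈ 28261.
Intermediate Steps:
z(A, x) = A + 2*x
o(h) = 2*h*(22 + 2*h) (o(h) = (h + h)*(h + (h + 2*11)) = (2*h)*(h + (h + 22)) = (2*h)*(h + (22 + h)) = (2*h)*(22 + 2*h) = 2*h*(22 + 2*h))
28214 - (-17211/o(123) - 11603/250) = 28214 - (-17211*1/(492*(11 + 123)) - 11603/250) = 28214 - (-17211/(4*123*134) - 11603*1/250) = 28214 - (-17211/65928 - 11603/250) = 28214 - (-17211*1/65928 - 11603/250) = 28214 - (-5737/21976 - 11603/250) = 28214 - 1*(-128210889/2747000) = 28214 + 128210889/2747000 = 77632068889/2747000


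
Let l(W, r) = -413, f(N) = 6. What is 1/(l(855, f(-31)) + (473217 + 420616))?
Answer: 1/893420 ≈ 1.1193e-6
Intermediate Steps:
1/(l(855, f(-31)) + (473217 + 420616)) = 1/(-413 + (473217 + 420616)) = 1/(-413 + 893833) = 1/893420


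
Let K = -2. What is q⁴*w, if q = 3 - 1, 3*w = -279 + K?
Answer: -4496/3 ≈ -1498.7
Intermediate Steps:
w = -281/3 (w = (-279 - 2)/3 = (⅓)*(-281) = -281/3 ≈ -93.667)
q = 2
q⁴*w = 2⁴*(-281/3) = 16*(-281/3) = -4496/3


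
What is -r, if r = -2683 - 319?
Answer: 3002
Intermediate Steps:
r = -3002
-r = -1*(-3002) = 3002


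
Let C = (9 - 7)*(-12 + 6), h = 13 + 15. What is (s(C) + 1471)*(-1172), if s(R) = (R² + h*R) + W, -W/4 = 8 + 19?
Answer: -1372412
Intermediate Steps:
W = -108 (W = -4*(8 + 19) = -4*27 = -108)
h = 28
C = -12 (C = 2*(-6) = -12)
s(R) = -108 + R² + 28*R (s(R) = (R² + 28*R) - 108 = -108 + R² + 28*R)
(s(C) + 1471)*(-1172) = ((-108 + (-12)² + 28*(-12)) + 1471)*(-1172) = ((-108 + 144 - 336) + 1471)*(-1172) = (-300 + 1471)*(-1172) = 1171*(-1172) = -1372412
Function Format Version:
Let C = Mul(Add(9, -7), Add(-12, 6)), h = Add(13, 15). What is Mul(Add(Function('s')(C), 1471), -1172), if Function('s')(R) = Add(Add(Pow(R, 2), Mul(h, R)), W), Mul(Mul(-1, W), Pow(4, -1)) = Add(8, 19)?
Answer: -1372412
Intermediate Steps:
W = -108 (W = Mul(-4, Add(8, 19)) = Mul(-4, 27) = -108)
h = 28
C = -12 (C = Mul(2, -6) = -12)
Function('s')(R) = Add(-108, Pow(R, 2), Mul(28, R)) (Function('s')(R) = Add(Add(Pow(R, 2), Mul(28, R)), -108) = Add(-108, Pow(R, 2), Mul(28, R)))
Mul(Add(Function('s')(C), 1471), -1172) = Mul(Add(Add(-108, Pow(-12, 2), Mul(28, -12)), 1471), -1172) = Mul(Add(Add(-108, 144, -336), 1471), -1172) = Mul(Add(-300, 1471), -1172) = Mul(1171, -1172) = -1372412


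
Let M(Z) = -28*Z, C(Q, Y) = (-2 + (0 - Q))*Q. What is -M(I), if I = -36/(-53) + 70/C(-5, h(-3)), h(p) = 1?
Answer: -17752/159 ≈ -111.65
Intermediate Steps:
C(Q, Y) = Q*(-2 - Q) (C(Q, Y) = (-2 - Q)*Q = Q*(-2 - Q))
I = -634/159 (I = -36/(-53) + 70/((-1*(-5)*(2 - 5))) = -36*(-1/53) + 70/((-1*(-5)*(-3))) = 36/53 + 70/(-15) = 36/53 + 70*(-1/15) = 36/53 - 14/3 = -634/159 ≈ -3.9874)
-M(I) = -(-28)*(-634)/159 = -1*17752/159 = -17752/159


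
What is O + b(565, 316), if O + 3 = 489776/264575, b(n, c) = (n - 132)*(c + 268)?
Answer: 66903305451/264575 ≈ 2.5287e+5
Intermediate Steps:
b(n, c) = (-132 + n)*(268 + c)
O = -303949/264575 (O = -3 + 489776/264575 = -303949/264575 ≈ -1.1488)
O + b(565, 316) = -303949/264575 + (-35376 - 132*316 + 268*565 + 316*565) = -303949/264575 + (-35376 - 41712 + 151420 + 178540) = -303949/264575 + 252872 = 66903305451/264575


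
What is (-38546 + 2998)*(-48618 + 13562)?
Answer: 1246170688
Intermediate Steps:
(-38546 + 2998)*(-48618 + 13562) = -35548*(-35056) = 1246170688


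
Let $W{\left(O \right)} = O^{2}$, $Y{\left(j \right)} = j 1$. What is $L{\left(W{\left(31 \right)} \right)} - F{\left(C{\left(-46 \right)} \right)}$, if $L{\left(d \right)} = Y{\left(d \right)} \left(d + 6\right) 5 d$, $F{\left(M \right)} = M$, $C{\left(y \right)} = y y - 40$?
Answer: $4465221959$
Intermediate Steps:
$Y{\left(j \right)} = j$
$C{\left(y \right)} = -40 + y^{2}$ ($C{\left(y \right)} = y^{2} - 40 = -40 + y^{2}$)
$L{\left(d \right)} = d^{2} \left(30 + 5 d\right)$ ($L{\left(d \right)} = d \left(d + 6\right) 5 d = d \left(6 + d\right) 5 d = d \left(30 + 5 d\right) d = d^{2} \left(30 + 5 d\right)$)
$L{\left(W{\left(31 \right)} \right)} - F{\left(C{\left(-46 \right)} \right)} = 5 \left(31^{2}\right)^{2} \left(6 + 31^{2}\right) - \left(-40 + \left(-46\right)^{2}\right) = 5 \cdot 961^{2} \left(6 + 961\right) - \left(-40 + 2116\right) = 5 \cdot 923521 \cdot 967 - 2076 = 4465224035 - 2076 = 4465221959$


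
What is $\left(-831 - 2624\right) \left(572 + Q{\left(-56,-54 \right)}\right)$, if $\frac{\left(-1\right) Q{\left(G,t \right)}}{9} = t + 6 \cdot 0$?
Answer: $-3655390$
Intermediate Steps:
$Q{\left(G,t \right)} = - 9 t$ ($Q{\left(G,t \right)} = - 9 \left(t + 6 \cdot 0\right) = - 9 \left(t + 0\right) = - 9 t$)
$\left(-831 - 2624\right) \left(572 + Q{\left(-56,-54 \right)}\right) = \left(-831 - 2624\right) \left(572 - -486\right) = - 3455 \left(572 + 486\right) = \left(-3455\right) 1058 = -3655390$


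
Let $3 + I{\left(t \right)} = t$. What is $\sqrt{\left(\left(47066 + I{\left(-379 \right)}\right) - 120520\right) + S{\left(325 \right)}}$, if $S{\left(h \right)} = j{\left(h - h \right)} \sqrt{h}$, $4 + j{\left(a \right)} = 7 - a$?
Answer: $\sqrt{-73836 + 15 \sqrt{13}} \approx 271.63 i$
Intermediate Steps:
$I{\left(t \right)} = -3 + t$
$j{\left(a \right)} = 3 - a$ ($j{\left(a \right)} = -4 - \left(-7 + a\right) = 3 - a$)
$S{\left(h \right)} = 3 \sqrt{h}$ ($S{\left(h \right)} = \left(3 - \left(h - h\right)\right) \sqrt{h} = \left(3 - 0\right) \sqrt{h} = \left(3 + 0\right) \sqrt{h} = 3 \sqrt{h}$)
$\sqrt{\left(\left(47066 + I{\left(-379 \right)}\right) - 120520\right) + S{\left(325 \right)}} = \sqrt{\left(\left(47066 - 382\right) - 120520\right) + 3 \sqrt{325}} = \sqrt{\left(\left(47066 - 382\right) - 120520\right) + 3 \cdot 5 \sqrt{13}} = \sqrt{\left(46684 - 120520\right) + 15 \sqrt{13}} = \sqrt{-73836 + 15 \sqrt{13}}$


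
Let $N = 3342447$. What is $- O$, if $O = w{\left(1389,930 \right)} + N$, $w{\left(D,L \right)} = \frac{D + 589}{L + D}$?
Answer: $- \frac{7751136571}{2319} \approx -3.3424 \cdot 10^{6}$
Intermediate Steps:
$w{\left(D,L \right)} = \frac{589 + D}{D + L}$
$O = \frac{7751136571}{2319}$ ($O = \frac{589 + 1389}{1389 + 930} + 3342447 = \frac{1}{2319} \cdot 1978 + 3342447 = \frac{1978}{2319} + 3342447 = \frac{7751136571}{2319} \approx 3.3424 \cdot 10^{6}$)
$- O = \left(-1\right) \frac{7751136571}{2319} = - \frac{7751136571}{2319}$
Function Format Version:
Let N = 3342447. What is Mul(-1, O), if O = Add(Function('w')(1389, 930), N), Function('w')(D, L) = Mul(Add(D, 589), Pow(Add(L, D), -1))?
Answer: Rational(-7751136571, 2319) ≈ -3.3424e+6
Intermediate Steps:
Function('w')(D, L) = Mul(Pow(Add(D, L), -1), Add(589, D)) (Function('w')(D, L) = Mul(Add(589, D), Pow(Add(D, L), -1)) = Mul(Pow(Add(D, L), -1), Add(589, D)))
O = Rational(7751136571, 2319) (O = Add(Mul(Pow(Add(1389, 930), -1), Add(589, 1389)), 3342447) = Add(Mul(Pow(2319, -1), 1978), 3342447) = Add(Mul(Rational(1, 2319), 1978), 3342447) = Add(Rational(1978, 2319), 3342447) = Rational(7751136571, 2319) ≈ 3.3424e+6)
Mul(-1, O) = Mul(-1, Rational(7751136571, 2319)) = Rational(-7751136571, 2319)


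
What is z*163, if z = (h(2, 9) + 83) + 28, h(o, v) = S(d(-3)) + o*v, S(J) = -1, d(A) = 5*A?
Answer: 20864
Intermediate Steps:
h(o, v) = -1 + o*v
z = 128 (z = ((-1 + 2*9) + 83) + 28 = ((-1 + 18) + 83) + 28 = (17 + 83) + 28 = 100 + 28 = 128)
z*163 = 128*163 = 20864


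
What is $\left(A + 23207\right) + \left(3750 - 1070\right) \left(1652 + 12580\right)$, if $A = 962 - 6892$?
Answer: $38159037$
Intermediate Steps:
$A = -5930$
$\left(A + 23207\right) + \left(3750 - 1070\right) \left(1652 + 12580\right) = \left(-5930 + 23207\right) + \left(3750 - 1070\right) \left(1652 + 12580\right) = 17277 + 2680 \cdot 14232 = 17277 + 38141760 = 38159037$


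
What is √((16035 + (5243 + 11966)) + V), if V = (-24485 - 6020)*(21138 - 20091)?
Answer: I*√31905491 ≈ 5648.5*I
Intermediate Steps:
V = -31938735 (V = -30505*1047 = -31938735)
√((16035 + (5243 + 11966)) + V) = √((16035 + (5243 + 11966)) - 31938735) = √((16035 + 17209) - 31938735) = √(33244 - 31938735) = √(-31905491) = I*√31905491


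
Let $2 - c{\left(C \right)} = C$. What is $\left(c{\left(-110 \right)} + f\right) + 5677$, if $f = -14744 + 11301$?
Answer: $2346$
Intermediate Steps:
$c{\left(C \right)} = 2 - C$
$f = -3443$
$\left(c{\left(-110 \right)} + f\right) + 5677 = \left(\left(2 - -110\right) - 3443\right) + 5677 = \left(\left(2 + 110\right) - 3443\right) + 5677 = \left(112 - 3443\right) + 5677 = -3331 + 5677 = 2346$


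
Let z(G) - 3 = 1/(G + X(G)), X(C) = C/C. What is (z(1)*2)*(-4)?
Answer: -28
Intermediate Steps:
X(C) = 1
z(G) = 3 + 1/(1 + G) (z(G) = 3 + 1/(G + 1) = 3 + 1/(1 + G))
(z(1)*2)*(-4) = (((4 + 3*1)/(1 + 1))*2)*(-4) = (((4 + 3)/2)*2)*(-4) = (((½)*7)*2)*(-4) = ((7/2)*2)*(-4) = 7*(-4) = -28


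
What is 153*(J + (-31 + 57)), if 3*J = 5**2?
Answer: 5253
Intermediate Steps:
J = 25/3 (J = (1/3)*5**2 = (1/3)*25 = 25/3 ≈ 8.3333)
153*(J + (-31 + 57)) = 153*(25/3 + (-31 + 57)) = 153*(25/3 + 26) = 153*(103/3) = 5253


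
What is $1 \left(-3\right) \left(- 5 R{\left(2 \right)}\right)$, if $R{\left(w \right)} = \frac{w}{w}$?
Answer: $15$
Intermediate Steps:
$R{\left(w \right)} = 1$
$1 \left(-3\right) \left(- 5 R{\left(2 \right)}\right) = 1 \left(-3\right) \left(\left(-5\right) 1\right) = \left(-3\right) \left(-5\right) = 15$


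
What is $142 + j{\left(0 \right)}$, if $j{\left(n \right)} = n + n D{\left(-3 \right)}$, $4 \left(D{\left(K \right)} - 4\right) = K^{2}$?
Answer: $142$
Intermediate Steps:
$D{\left(K \right)} = 4 + \frac{K^{2}}{4}$
$j{\left(n \right)} = \frac{29 n}{4}$ ($j{\left(n \right)} = n + n \left(4 + \frac{\left(-3\right)^{2}}{4}\right) = n + n \left(4 + \frac{1}{4} \cdot 9\right) = n + n \left(4 + \frac{9}{4}\right) = n + n \frac{25}{4} = n + \frac{25 n}{4} = \frac{29 n}{4}$)
$142 + j{\left(0 \right)} = 142 + \frac{29}{4} \cdot 0 = 142 + 0 = 142$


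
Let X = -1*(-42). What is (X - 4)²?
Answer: 1444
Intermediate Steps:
X = 42
(X - 4)² = (42 - 4)² = 38² = 1444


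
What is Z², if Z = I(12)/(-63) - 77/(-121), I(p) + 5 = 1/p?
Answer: 35295481/69155856 ≈ 0.51038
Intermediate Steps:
I(p) = -5 + 1/p
Z = 5941/8316 (Z = (-5 + 1/12)/(-63) - 77/(-121) = (-5 + 1/12)*(-1/63) - 77*(-1/121) = -59/12*(-1/63) + 7/11 = 59/756 + 7/11 = 5941/8316 ≈ 0.71441)
Z² = (5941/8316)² = 35295481/69155856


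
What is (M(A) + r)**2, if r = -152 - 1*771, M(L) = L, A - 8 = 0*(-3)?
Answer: 837225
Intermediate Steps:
A = 8 (A = 8 + 0*(-3) = 8 + 0 = 8)
r = -923 (r = -152 - 771 = -923)
(M(A) + r)**2 = (8 - 923)**2 = (-915)**2 = 837225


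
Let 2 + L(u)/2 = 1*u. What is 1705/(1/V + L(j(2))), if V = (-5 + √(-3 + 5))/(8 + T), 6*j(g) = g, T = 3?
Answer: -2020425/6689 + 168795*√2/6689 ≈ -266.36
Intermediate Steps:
j(g) = g/6
V = -5/11 + √2/11 (V = (-5 + √(-3 + 5))/(8 + 3) = (-5 + √2)/11 = (-5 + √2)*(1/11) = -5/11 + √2/11 ≈ -0.32598)
L(u) = -4 + 2*u (L(u) = -4 + 2*(1*u) = -4 + 2*u)
1705/(1/V + L(j(2))) = 1705/(1/(-5/11 + √2/11) + (-4 + 2*((⅙)*2))) = 1705/(1/(-5/11 + √2/11) + (-4 + 2*(⅓))) = 1705/(1/(-5/11 + √2/11) + (-4 + ⅔)) = 1705/(1/(-5/11 + √2/11) - 10/3) = 1705/(-10/3 + 1/(-5/11 + √2/11))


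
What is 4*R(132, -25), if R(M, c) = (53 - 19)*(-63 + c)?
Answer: -11968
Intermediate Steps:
R(M, c) = -2142 + 34*c (R(M, c) = 34*(-63 + c) = -2142 + 34*c)
4*R(132, -25) = 4*(-2142 + 34*(-25)) = 4*(-2142 - 850) = 4*(-2992) = -11968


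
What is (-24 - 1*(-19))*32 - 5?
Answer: -165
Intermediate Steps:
(-24 - 1*(-19))*32 - 5 = (-24 + 19)*32 - 5 = -5*32 - 5 = -160 - 5 = -165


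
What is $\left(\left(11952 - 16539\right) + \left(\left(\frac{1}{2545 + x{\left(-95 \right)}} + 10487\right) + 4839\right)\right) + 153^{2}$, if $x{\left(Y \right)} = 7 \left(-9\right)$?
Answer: $\frac{84755337}{2482} \approx 34148.0$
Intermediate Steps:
$x{\left(Y \right)} = -63$
$\left(\left(11952 - 16539\right) + \left(\left(\frac{1}{2545 + x{\left(-95 \right)}} + 10487\right) + 4839\right)\right) + 153^{2} = \left(\left(11952 - 16539\right) + \left(\left(\frac{1}{2545 - 63} + 10487\right) + 4839\right)\right) + 153^{2} = \left(-4587 + \left(\left(\frac{1}{2482} + 10487\right) + 4839\right)\right) + 23409 = \left(-4587 + \left(\frac{26028735}{2482} + 4839\right)\right) + 23409 = \left(-4587 + \frac{38039133}{2482}\right) + 23409 = \frac{26654199}{2482} + 23409 = \frac{84755337}{2482}$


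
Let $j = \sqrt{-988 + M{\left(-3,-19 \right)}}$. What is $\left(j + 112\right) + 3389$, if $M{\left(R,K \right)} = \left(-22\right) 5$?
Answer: $3501 + 3 i \sqrt{122} \approx 3501.0 + 33.136 i$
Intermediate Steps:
$M{\left(R,K \right)} = -110$
$j = 3 i \sqrt{122}$ ($j = \sqrt{-988 - 110} = \sqrt{-1098} = 3 i \sqrt{122} \approx 33.136 i$)
$\left(j + 112\right) + 3389 = \left(3 i \sqrt{122} + 112\right) + 3389 = \left(112 + 3 i \sqrt{122}\right) + 3389 = 3501 + 3 i \sqrt{122}$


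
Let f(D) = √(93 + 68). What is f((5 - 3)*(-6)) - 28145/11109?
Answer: -28145/11109 + √161 ≈ 10.155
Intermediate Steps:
f(D) = √161
f((5 - 3)*(-6)) - 28145/11109 = √161 - 28145/11109 = -28145/11109 + √161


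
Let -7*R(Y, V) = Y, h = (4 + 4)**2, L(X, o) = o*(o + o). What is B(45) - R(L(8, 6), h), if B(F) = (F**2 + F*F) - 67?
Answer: 27953/7 ≈ 3993.3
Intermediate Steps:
L(X, o) = 2*o**2 (L(X, o) = o*(2*o) = 2*o**2)
h = 64 (h = 8**2 = 64)
R(Y, V) = -Y/7
B(F) = -67 + 2*F**2 (B(F) = (F**2 + F**2) - 67 = 2*F**2 - 67 = -67 + 2*F**2)
B(45) - R(L(8, 6), h) = (-67 + 2*45**2) - (-1)*2*6**2/7 = (-67 + 2*2025) - (-1)*2*36/7 = (-67 + 4050) - (-1)*72/7 = 3983 - 1*(-72/7) = 3983 + 72/7 = 27953/7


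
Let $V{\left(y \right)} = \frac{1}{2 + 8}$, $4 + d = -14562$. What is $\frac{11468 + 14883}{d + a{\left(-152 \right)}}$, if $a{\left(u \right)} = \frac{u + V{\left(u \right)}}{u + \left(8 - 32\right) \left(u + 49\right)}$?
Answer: $- \frac{611343200}{337932719} \approx -1.8091$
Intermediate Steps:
$d = -14566$ ($d = -4 - 14562 = -14566$)
$V{\left(y \right)} = \frac{1}{10}$
$a{\left(u \right)} = \frac{\frac{1}{10} + u}{-1176 - 23 u}$ ($a{\left(u \right)} = \frac{u + \frac{1}{10}}{u + \left(8 - 32\right) \left(u + 49\right)} = \frac{\frac{1}{10} + u}{u - 24 \left(49 + u\right)} = \frac{\frac{1}{10} + u}{u - \left(1176 + 24 u\right)} = \frac{\frac{1}{10} + u}{-1176 - 23 u}$)
$\frac{11468 + 14883}{d + a{\left(-152 \right)}} = \frac{11468 + 14883}{-14566 + \frac{-1 - -1520}{10 \left(1176 + 23 \left(-152\right)\right)}} = \frac{26351}{-14566 + \frac{-1 + 1520}{10 \left(1176 - 3496\right)}} = \frac{26351}{-14566 + \frac{1}{10} \frac{1}{-2320} \cdot 1519} = \frac{26351}{-14566 + \frac{1}{10} \left(- \frac{1}{2320}\right) 1519} = \frac{26351}{-14566 - \frac{1519}{23200}} = \frac{26351}{- \frac{337932719}{23200}} = 26351 \left(- \frac{23200}{337932719}\right) = - \frac{611343200}{337932719}$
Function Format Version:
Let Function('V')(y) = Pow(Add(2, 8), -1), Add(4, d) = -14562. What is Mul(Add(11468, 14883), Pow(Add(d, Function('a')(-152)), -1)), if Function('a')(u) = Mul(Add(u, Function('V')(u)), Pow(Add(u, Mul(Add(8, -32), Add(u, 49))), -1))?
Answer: Rational(-611343200, 337932719) ≈ -1.8091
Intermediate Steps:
d = -14566 (d = Add(-4, -14562) = -14566)
Function('V')(y) = Rational(1, 10) (Function('V')(y) = Pow(10, -1) = Rational(1, 10))
Function('a')(u) = Mul(Pow(Add(-1176, Mul(-23, u)), -1), Add(Rational(1, 10), u)) (Function('a')(u) = Mul(Add(u, Rational(1, 10)), Pow(Add(u, Mul(Add(8, -32), Add(u, 49))), -1)) = Mul(Add(Rational(1, 10), u), Pow(Add(u, Mul(-24, Add(49, u))), -1)) = Mul(Add(Rational(1, 10), u), Pow(Add(u, Add(-1176, Mul(-24, u))), -1)) = Mul(Add(Rational(1, 10), u), Pow(Add(-1176, Mul(-23, u)), -1)) = Mul(Pow(Add(-1176, Mul(-23, u)), -1), Add(Rational(1, 10), u)))
Mul(Add(11468, 14883), Pow(Add(d, Function('a')(-152)), -1)) = Mul(Add(11468, 14883), Pow(Add(-14566, Mul(Rational(1, 10), Pow(Add(1176, Mul(23, -152)), -1), Add(-1, Mul(-10, -152)))), -1)) = Mul(26351, Pow(Add(-14566, Mul(Rational(1, 10), Pow(Add(1176, -3496), -1), Add(-1, 1520))), -1)) = Mul(26351, Pow(Add(-14566, Mul(Rational(1, 10), Pow(-2320, -1), 1519)), -1)) = Mul(26351, Pow(Add(-14566, Mul(Rational(1, 10), Rational(-1, 2320), 1519)), -1)) = Mul(26351, Pow(Add(-14566, Rational(-1519, 23200)), -1)) = Mul(26351, Pow(Rational(-337932719, 23200), -1)) = Mul(26351, Rational(-23200, 337932719)) = Rational(-611343200, 337932719)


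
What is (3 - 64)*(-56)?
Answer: 3416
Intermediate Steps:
(3 - 64)*(-56) = -61*(-56) = 3416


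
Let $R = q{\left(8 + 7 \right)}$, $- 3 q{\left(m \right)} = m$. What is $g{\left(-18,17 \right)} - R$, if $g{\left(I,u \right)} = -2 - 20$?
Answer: $-17$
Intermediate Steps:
$g{\left(I,u \right)} = -22$ ($g{\left(I,u \right)} = -2 - 20 = -22$)
$q{\left(m \right)} = - \frac{m}{3}$
$R = -5$ ($R = - \frac{8 + 7}{3} = \left(- \frac{1}{3}\right) 15 = -5$)
$g{\left(-18,17 \right)} - R = -22 - -5 = -22 + 5 = -17$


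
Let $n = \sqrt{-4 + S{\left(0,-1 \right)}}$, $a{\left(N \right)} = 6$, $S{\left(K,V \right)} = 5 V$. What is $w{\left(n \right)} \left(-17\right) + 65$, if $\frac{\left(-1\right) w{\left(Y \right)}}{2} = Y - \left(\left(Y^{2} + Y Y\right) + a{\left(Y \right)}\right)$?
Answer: $473 + 102 i \approx 473.0 + 102.0 i$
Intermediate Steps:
$n = 3 i$ ($n = \sqrt{-4 + 5 \left(-1\right)} = \sqrt{-4 - 5} = \sqrt{-9} = 3 i \approx 3.0 i$)
$w{\left(Y \right)} = 12 - 2 Y + 4 Y^{2}$ ($w{\left(Y \right)} = - 2 \left(Y - \left(\left(Y^{2} + Y Y\right) + 6\right)\right) = - 2 \left(Y - \left(\left(Y^{2} + Y^{2}\right) + 6\right)\right) = - 2 \left(Y - \left(2 Y^{2} + 6\right)\right) = - 2 \left(Y - \left(6 + 2 Y^{2}\right)\right) = - 2 \left(-6 + Y - 2 Y^{2}\right) = 12 - 2 Y + 4 Y^{2}$)
$w{\left(n \right)} \left(-17\right) + 65 = \left(12 - 2 \cdot 3 i + 4 \left(3 i\right)^{2}\right) \left(-17\right) + 65 = \left(12 - 6 i + 4 \left(-9\right)\right) \left(-17\right) + 65 = \left(12 - 6 i - 36\right) \left(-17\right) + 65 = \left(-24 - 6 i\right) \left(-17\right) + 65 = \left(408 + 102 i\right) + 65 = 473 + 102 i$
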